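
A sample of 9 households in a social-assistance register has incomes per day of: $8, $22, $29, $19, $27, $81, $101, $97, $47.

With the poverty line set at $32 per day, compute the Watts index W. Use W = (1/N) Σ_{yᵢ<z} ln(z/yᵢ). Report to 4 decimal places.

Poor units: $8, $19, $22, $27, $29 (q = 5 of N = 9).
Log shortfalls: ln(32/8) = 1.3863; ln(32/19) = 0.5213; ln(32/22) = 0.3747; ln(32/27) = 0.1699; ln(32/29) = 0.0984.
W = 2.550624 / 9 = 0.2834.

0.2834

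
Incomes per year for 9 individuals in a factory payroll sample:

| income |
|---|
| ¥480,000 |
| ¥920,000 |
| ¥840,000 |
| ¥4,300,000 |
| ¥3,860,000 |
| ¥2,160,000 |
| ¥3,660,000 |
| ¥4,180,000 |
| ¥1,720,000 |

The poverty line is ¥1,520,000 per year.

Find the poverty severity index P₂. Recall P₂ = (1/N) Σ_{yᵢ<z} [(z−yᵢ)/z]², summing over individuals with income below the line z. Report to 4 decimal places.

Below the line: ¥480,000, ¥840,000, ¥920,000 (q = 3 of N = 9).
Normalized shortfalls: (1520000−480000)/1520000 = 0.6842; (1520000−840000)/1520000 = 0.4474; (1520000−920000)/1520000 = 0.3947.
Squared: 0.4681; 0.2001; 0.1558.
Sum = 0.824100; P₂ = 0.824100 / 9 = 0.0916.

0.0916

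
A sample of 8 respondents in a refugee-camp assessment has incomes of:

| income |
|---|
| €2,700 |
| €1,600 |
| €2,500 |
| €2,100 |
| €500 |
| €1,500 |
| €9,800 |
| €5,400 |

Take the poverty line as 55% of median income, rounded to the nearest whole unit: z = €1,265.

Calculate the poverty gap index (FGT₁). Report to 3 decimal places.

Below the line: €500 (q = 1 of N = 8).
Normalized shortfalls: (1265−500)/1265 = 0.6047.
Sum of shortfalls = 0.604743; P₁ averages over all N: 0.604743 / 8 = 0.076.

0.076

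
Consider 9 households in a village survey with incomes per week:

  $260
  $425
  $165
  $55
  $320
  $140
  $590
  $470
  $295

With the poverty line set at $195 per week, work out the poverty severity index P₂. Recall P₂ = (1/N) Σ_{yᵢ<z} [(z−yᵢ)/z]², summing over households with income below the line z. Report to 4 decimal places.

Below z: $55, $140, $165 (q = 3 of N = 9).
Normalized shortfalls: (195−55)/195 = 0.7179; (195−140)/195 = 0.2821; (195−165)/195 = 0.1538.
Squared: 0.5155; 0.0796; 0.0237.
Sum = 0.618672; P₂ = 0.618672 / 9 = 0.0687.

0.0687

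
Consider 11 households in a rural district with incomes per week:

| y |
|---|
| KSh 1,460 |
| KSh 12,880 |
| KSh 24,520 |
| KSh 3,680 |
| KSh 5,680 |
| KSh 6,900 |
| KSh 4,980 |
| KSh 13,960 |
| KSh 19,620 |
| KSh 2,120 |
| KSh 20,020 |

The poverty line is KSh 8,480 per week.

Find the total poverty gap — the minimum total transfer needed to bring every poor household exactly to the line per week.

Below the line: KSh 1,460, KSh 2,120, KSh 3,680, KSh 4,980, KSh 5,680, KSh 6,900 (q = 6 of N = 11).
Individual gaps: 8480−1460 = 7020; 8480−2120 = 6360; 8480−3680 = 4800; 8480−4980 = 3500; 8480−5680 = 2800; 8480−6900 = 1580.
Aggregate gap = KSh 26,060.

KSh 26,060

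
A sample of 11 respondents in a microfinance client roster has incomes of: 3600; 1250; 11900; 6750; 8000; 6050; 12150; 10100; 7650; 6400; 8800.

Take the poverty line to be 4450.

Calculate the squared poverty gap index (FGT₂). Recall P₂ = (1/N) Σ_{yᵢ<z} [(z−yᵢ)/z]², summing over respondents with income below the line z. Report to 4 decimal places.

Poor units: 1250, 3600 (q = 2 of N = 11).
Relative gaps: (4450−1250)/4450 = 0.7191; (4450−3600)/4450 = 0.1910.
Squared: 0.5171; 0.0365.
Sum = 0.553592; P₂ = 0.553592 / 11 = 0.0503.

0.0503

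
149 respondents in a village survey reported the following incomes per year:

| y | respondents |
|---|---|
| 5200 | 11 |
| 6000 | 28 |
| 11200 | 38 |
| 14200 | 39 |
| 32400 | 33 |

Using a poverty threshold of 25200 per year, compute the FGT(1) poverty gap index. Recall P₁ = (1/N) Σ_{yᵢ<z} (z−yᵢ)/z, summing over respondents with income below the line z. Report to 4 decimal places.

0.4577

Below z: 11×5200, 28×6000, 38×11200, 39×14200 (q = 116 of N = 149).
Relative gaps: (25200−5200)/25200 = 0.7937 (×11); (25200−6000)/25200 = 0.7619 (×28); (25200−11200)/25200 = 0.5556 (×38); (25200−14200)/25200 = 0.4365 (×39).
Σ = 68.198413. Dividing by the full population N = 149 gives P₁ = 0.4577.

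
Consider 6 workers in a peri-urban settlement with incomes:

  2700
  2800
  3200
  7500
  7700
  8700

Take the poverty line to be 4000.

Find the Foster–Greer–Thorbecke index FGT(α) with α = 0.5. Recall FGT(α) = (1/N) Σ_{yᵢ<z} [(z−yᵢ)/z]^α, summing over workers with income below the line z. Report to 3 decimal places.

0.261

Below z: 2700, 2800, 3200 (q = 3 of N = 6).
Gap ratios (z−y)/z: (4000−2700)/4000 = 0.3250; (4000−2800)/4000 = 0.3000; (4000−3200)/4000 = 0.2000.
Raised to α = 0.5: 0.57009; 0.54772; 0.44721.
Sum = 1.565024; FGT(0.5) = 1.565024 / 6 = 0.261.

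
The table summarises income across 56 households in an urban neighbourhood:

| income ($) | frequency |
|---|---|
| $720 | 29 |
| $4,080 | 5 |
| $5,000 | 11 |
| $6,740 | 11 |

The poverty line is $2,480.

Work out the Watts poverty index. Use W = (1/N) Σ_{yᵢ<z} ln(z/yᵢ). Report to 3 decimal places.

Below z: 29×$720 (q = 29 of N = 56).
Log shortfalls: ln(2480/720) = 1.2368 (×29).
W = 35.866116 / 56 = 0.640.

0.640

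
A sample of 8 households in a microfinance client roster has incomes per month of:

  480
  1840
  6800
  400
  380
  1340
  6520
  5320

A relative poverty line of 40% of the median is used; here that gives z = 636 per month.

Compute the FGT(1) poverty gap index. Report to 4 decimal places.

Poor units: 380, 400, 480 (q = 3 of N = 8).
Gap ratios (z−y)/z: (636−380)/636 = 0.4025; (636−400)/636 = 0.3711; (636−480)/636 = 0.2453.
Sum of shortfalls = 1.018868; P₁ averages over all N: 1.018868 / 8 = 0.1274.

0.1274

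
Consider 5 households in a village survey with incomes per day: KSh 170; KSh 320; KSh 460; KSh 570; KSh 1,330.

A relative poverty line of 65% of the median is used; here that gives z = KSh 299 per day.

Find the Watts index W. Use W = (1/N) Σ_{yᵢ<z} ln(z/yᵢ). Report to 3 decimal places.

Below z: KSh 170 (q = 1 of N = 5).
ln(z/y) terms: ln(299/170) = 0.5646.
W = 0.564645 / 5 = 0.113.

0.113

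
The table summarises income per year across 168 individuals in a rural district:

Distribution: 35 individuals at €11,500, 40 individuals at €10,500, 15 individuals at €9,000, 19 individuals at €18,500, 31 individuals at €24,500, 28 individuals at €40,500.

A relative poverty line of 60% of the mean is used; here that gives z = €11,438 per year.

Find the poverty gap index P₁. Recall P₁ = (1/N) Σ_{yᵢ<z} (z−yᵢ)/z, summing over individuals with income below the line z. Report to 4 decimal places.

0.0386

Poor units: 15×€9,000, 40×€10,500 (q = 55 of N = 168).
Shortfall ratios: (11438−9000)/11438 = 0.2131 (×15); (11438−10500)/11438 = 0.0820 (×40).
Sum of shortfalls = 6.477531; P₁ averages over all N: 6.477531 / 168 = 0.0386.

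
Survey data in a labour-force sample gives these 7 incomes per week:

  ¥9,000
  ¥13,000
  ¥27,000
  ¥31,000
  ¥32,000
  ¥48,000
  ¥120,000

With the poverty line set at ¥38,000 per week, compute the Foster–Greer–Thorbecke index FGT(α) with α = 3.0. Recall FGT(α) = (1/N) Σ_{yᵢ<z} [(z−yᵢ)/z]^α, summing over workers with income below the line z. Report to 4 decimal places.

Incomes under z: ¥9,000, ¥13,000, ¥27,000, ¥31,000, ¥32,000 (q = 5 of N = 7).
Shortfall ratios: (38000−9000)/38000 = 0.7632; (38000−13000)/38000 = 0.6579; (38000−27000)/38000 = 0.2895; (38000−31000)/38000 = 0.1842; (38000−32000)/38000 = 0.1579.
Raised to α = 3.0: 0.44447; 0.28475; 0.02426; 0.00625; 0.00394.
Sum = 0.763668; FGT(3.0) = 0.763668 / 7 = 0.1091.

0.1091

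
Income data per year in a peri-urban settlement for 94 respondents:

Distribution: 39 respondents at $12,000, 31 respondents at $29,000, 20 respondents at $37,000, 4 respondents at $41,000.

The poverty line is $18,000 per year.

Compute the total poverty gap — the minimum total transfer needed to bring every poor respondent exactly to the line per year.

$234,000

Below z: 39×$12,000 (q = 39 of N = 94).
Individual gaps: 39×(18000−12000) = 234000.
Aggregate gap = $234,000.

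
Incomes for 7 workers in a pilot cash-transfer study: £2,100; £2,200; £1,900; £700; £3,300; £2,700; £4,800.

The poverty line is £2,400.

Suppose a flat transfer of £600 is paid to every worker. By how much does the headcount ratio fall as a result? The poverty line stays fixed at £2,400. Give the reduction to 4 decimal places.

0.4286

Before: below the line — £700, £1,900, £2,100, £2,200; headcount ratio = 0.571429.
After the £600 transfer: below the line — £1,300; headcount ratio = 0.142857.
Reduction = 0.571429 − 0.142857 = 0.4286.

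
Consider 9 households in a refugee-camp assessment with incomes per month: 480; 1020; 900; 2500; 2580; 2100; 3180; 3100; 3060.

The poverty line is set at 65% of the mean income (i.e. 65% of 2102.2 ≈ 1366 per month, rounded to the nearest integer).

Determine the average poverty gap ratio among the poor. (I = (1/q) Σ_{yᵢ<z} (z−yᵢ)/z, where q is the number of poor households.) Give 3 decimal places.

Poor units: 480, 900, 1020 (q = 3 of N = 9).
Shortfall ratios (z−y)/z: 0.6486, 0.3411, 0.2533; sum = 1.243045.
The income-gap ratio divides by q (the poor only): 1.243045 / 3 = 0.414.

0.414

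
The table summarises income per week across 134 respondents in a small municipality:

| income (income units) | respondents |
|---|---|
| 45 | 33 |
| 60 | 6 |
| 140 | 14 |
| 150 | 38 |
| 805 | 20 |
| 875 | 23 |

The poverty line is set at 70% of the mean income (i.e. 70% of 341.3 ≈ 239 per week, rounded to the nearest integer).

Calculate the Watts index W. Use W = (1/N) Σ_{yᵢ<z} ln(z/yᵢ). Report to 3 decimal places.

0.661

Below the line: 33×45, 6×60, 14×140, 38×150 (q = 91 of N = 134).
ln(z/y) terms: ln(239/45) = 1.6698 (×33); ln(239/60) = 1.3821 (×6); ln(239/140) = 0.5348 (×14); ln(239/150) = 0.4658 (×38).
W = 88.585119 / 134 = 0.661.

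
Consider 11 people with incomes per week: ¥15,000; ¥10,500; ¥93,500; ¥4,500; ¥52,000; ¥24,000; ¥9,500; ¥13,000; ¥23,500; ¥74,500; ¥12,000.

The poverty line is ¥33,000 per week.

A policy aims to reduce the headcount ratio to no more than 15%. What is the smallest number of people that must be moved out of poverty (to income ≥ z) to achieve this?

7

8 of the 11 people are poor, so H = 8/11 = 0.727.
A headcount ratio of at most 15% allows at most ⌊0.15 × 11⌋ = 1 poor people.
So at least 8 − 1 = 7 must be lifted.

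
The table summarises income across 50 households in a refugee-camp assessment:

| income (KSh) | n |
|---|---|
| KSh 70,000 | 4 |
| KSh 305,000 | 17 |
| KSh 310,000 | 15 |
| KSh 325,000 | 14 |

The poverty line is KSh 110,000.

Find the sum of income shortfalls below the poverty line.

Poor units: 4×KSh 70,000 (q = 4 of N = 50).
Individual gaps: 4×(110000−70000) = 160000.
Aggregate gap = KSh 160,000.

KSh 160,000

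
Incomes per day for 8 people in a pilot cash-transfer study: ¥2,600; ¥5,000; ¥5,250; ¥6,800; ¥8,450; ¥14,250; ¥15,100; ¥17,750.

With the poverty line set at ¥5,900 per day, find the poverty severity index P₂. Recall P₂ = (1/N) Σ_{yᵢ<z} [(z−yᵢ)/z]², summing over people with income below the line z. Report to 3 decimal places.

Poor units: ¥2,600, ¥5,000, ¥5,250 (q = 3 of N = 8).
Relative gaps: (5900−2600)/5900 = 0.5593; (5900−5000)/5900 = 0.1525; (5900−5250)/5900 = 0.1102.
Squared: 0.3128; 0.0233; 0.0121.
Sum = 0.348248; P₂ = 0.348248 / 8 = 0.044.

0.044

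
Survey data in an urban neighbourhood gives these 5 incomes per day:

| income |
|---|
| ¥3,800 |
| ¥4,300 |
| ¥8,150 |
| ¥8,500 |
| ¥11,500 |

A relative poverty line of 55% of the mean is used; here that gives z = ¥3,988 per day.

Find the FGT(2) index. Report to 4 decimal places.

Poor units: ¥3,800 (q = 1 of N = 5).
Relative gaps: (3988−3800)/3988 = 0.0471.
Squared: 0.0022.
Sum = 0.002222; P₂ = 0.002222 / 5 = 0.0004.

0.0004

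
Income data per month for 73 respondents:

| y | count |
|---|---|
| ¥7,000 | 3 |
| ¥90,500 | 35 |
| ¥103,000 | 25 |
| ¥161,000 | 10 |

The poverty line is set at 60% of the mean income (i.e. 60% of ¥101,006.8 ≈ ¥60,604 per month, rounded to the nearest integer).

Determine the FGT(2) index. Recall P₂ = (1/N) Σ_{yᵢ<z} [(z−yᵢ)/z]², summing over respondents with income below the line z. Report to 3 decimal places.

Incomes under z: 3×¥7,000 (q = 3 of N = 73).
Gap ratios (z−y)/z: (60604−7000)/60604 = 0.8845 (×3).
Squared: 0.7823 (×3).
Sum = 2.347000; P₂ = 2.347000 / 73 = 0.032.

0.032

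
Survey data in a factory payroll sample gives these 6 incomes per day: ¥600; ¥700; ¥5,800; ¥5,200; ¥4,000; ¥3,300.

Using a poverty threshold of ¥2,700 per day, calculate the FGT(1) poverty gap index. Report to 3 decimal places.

0.253

Incomes under z: ¥600, ¥700 (q = 2 of N = 6).
Shortfall ratios: (2700−600)/2700 = 0.7778; (2700−700)/2700 = 0.7407.
Sum of shortfalls = 1.518519; P₁ averages over all N: 1.518519 / 6 = 0.253.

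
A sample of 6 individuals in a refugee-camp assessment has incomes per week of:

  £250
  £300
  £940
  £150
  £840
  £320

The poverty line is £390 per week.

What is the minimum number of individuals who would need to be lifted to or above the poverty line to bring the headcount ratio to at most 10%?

4

Currently q = 4 of N = 6 are below the line (H = 0.667).
A headcount ratio of at most 10% allows at most ⌊0.10 × 6⌋ = 0 poor individuals.
So at least 4 − 0 = 4 must be lifted.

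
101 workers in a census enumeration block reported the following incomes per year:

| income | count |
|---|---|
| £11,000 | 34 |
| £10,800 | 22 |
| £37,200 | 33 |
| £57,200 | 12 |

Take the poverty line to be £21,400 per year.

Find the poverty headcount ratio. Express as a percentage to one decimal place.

55.4%

56 of the 101 workers have income below £21,400.
H = 56/101 = 55.4%.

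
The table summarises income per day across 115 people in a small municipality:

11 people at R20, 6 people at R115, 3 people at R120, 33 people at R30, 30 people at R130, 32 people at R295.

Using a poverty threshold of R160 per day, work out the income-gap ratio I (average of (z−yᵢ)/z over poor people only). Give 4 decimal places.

Incomes under z: 11×R20, 33×R30, 6×R115, 3×R120, 30×R130 (q = 83 of N = 115).
Shortfall ratios (z−y)/z: 0.8750 (×11), 0.8125 (×33), 0.2812 (×6), 0.2500 (×3), 0.1875 (×30); sum = 44.500000.
I averages over the q = 83 poor units only: 44.500000 / 83 = 0.5361.

0.5361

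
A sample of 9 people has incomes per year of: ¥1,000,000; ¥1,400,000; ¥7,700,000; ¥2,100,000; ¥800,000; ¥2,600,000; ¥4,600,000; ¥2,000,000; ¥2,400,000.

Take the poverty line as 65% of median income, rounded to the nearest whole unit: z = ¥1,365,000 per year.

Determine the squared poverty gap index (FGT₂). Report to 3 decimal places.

Incomes under z: ¥800,000, ¥1,000,000 (q = 2 of N = 9).
Normalized shortfalls: (1365000−800000)/1365000 = 0.4139; (1365000−1000000)/1365000 = 0.2674.
Squared: 0.1713; 0.0715.
Sum = 0.242832; P₂ = 0.242832 / 9 = 0.027.

0.027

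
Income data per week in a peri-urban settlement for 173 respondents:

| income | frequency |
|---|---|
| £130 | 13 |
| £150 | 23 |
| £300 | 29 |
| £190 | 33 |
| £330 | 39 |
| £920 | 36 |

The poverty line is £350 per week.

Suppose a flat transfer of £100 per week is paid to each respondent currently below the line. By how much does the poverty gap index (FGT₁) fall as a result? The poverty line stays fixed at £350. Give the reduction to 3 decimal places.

0.151

Before: below the line — 13×£130, 23×£150, 33×£190, 29×£300, 39×£330; poverty gap index (FGT₁) = 0.24723.
After the £100 transfer: below the line — 13×£230, 23×£250, 33×£290; poverty gap index (FGT₁) = 0.09645.
Reduction = 0.24723 − 0.09645 = 0.151.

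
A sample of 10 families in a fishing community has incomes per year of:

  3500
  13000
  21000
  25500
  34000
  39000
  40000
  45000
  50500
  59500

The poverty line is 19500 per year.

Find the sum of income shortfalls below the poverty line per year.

Poor units: 3500, 13000 (q = 2 of N = 10).
Individual gaps: 19500−3500 = 16000; 19500−13000 = 6500.
Aggregate gap = 22500.

22500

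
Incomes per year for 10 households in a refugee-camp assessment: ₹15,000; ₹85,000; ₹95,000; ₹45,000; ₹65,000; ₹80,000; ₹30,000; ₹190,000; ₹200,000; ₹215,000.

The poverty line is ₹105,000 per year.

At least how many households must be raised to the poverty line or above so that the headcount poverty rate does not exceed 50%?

Currently q = 7 of N = 10 are below the line (H = 0.700).
A headcount ratio of at most 50% allows at most ⌊0.50 × 10⌋ = 5 poor households.
So at least 7 − 5 = 2 must be lifted.

2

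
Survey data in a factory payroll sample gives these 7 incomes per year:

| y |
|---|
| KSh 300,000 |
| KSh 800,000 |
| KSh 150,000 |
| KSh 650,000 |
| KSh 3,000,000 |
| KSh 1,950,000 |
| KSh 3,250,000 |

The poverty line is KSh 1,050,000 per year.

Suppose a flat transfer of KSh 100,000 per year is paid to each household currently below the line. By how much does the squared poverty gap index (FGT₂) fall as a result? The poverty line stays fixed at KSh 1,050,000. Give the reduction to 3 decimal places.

0.054

Before: below the line — KSh 150,000, KSh 300,000, KSh 650,000, KSh 800,000; squared poverty gap index (FGT₂) = 0.20667.
After the KSh 100,000 transfer: below the line — KSh 250,000, KSh 400,000, KSh 750,000, KSh 900,000; squared poverty gap index (FGT₂) = 0.15225.
Reduction = 0.20667 − 0.15225 = 0.054.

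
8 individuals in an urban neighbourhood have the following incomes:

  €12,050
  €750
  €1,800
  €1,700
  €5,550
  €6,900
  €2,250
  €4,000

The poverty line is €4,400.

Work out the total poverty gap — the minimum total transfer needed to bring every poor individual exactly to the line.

Below the line: €750, €1,700, €1,800, €2,250, €4,000 (q = 5 of N = 8).
Individual gaps: 4400−750 = 3650; 4400−1700 = 2700; 4400−1800 = 2600; 4400−2250 = 2150; 4400−4000 = 400.
Aggregate gap = €11,500.

€11,500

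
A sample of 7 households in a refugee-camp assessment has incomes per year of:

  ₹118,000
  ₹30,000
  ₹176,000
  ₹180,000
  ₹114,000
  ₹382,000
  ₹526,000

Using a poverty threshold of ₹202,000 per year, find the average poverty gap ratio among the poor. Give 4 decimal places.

0.3881

Incomes under z: ₹30,000, ₹114,000, ₹118,000, ₹176,000, ₹180,000 (q = 5 of N = 7).
Relative gaps: 0.8515, 0.4356, 0.4158, 0.1287, 0.1089; sum = 1.940594.
I averages over the q = 5 poor units only: 1.940594 / 5 = 0.3881.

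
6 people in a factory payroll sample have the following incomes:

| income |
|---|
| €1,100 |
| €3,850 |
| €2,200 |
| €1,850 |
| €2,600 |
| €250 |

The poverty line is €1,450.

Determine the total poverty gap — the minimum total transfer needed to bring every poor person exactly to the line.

Incomes under z: €250, €1,100 (q = 2 of N = 6).
Individual gaps: 1450−250 = 1200; 1450−1100 = 350.
Aggregate gap = €1,550.

€1,550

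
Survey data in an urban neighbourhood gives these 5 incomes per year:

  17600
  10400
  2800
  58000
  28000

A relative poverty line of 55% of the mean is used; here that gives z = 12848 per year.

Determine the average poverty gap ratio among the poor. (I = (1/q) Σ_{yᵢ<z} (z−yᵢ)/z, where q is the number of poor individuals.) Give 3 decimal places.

Below z: 2800, 10400 (q = 2 of N = 5).
Relative gaps: 0.7821, 0.1905; sum = 0.972603.
The income-gap ratio divides by q (the poor only): 0.972603 / 2 = 0.486.

0.486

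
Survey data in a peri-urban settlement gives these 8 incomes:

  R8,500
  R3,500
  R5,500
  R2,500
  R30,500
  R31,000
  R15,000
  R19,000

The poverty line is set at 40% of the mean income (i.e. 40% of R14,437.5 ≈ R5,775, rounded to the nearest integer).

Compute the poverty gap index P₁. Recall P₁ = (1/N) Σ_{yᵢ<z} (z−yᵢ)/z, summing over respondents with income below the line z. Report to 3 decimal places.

Poor units: R2,500, R3,500, R5,500 (q = 3 of N = 8).
Shortfall ratios: (5775−2500)/5775 = 0.5671; (5775−3500)/5775 = 0.3939; (5775−5500)/5775 = 0.0476.
Sum of shortfalls = 1.008658; P₁ averages over all N: 1.008658 / 8 = 0.126.

0.126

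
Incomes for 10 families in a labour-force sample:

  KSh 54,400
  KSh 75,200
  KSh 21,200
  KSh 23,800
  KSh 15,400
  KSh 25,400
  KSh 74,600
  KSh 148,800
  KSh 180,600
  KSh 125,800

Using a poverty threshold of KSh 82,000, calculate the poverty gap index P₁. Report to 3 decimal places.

0.346

Below z: KSh 15,400, KSh 21,200, KSh 23,800, KSh 25,400, KSh 54,400, KSh 74,600, KSh 75,200 (q = 7 of N = 10).
Shortfall ratios: (82000−15400)/82000 = 0.8122; (82000−21200)/82000 = 0.7415; (82000−23800)/82000 = 0.7098; (82000−25400)/82000 = 0.6902; (82000−54400)/82000 = 0.3366; (82000−74600)/82000 = 0.0902; (82000−75200)/82000 = 0.0829.
Sum of shortfalls = 3.463415; P₁ averages over all N: 3.463415 / 10 = 0.346.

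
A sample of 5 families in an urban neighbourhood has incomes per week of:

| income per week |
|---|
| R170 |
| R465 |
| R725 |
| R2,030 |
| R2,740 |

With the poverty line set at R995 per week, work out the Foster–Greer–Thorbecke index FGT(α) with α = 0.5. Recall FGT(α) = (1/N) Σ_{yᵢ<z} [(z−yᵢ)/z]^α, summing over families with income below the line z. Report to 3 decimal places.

0.432

Below z: R170, R465, R725 (q = 3 of N = 5).
Normalized shortfalls: (995−170)/995 = 0.8291; (995−465)/995 = 0.5327; (995−725)/995 = 0.2714.
Raised to α = 0.5: 0.91057; 0.72984; 0.52092.
Sum = 2.161331; FGT(0.5) = 2.161331 / 5 = 0.432.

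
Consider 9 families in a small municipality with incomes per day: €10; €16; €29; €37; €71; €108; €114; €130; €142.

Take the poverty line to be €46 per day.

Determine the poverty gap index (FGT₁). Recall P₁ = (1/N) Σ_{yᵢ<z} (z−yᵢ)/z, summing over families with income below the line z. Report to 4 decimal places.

Below z: €10, €16, €29, €37 (q = 4 of N = 9).
Gap ratios (z−y)/z: (46−10)/46 = 0.7826; (46−16)/46 = 0.6522; (46−29)/46 = 0.3696; (46−37)/46 = 0.1957.
Σ = 2.000000. Dividing by the full population N = 9 gives P₁ = 0.2222.

0.2222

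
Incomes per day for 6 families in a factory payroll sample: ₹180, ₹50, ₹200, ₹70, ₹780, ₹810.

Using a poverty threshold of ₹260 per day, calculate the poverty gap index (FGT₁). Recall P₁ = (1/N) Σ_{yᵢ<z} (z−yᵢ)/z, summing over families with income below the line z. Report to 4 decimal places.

0.3462

Below the line: ₹50, ₹70, ₹180, ₹200 (q = 4 of N = 6).
Gap ratios (z−y)/z: (260−50)/260 = 0.8077; (260−70)/260 = 0.7308; (260−180)/260 = 0.3077; (260−200)/260 = 0.2308.
Sum of shortfalls = 2.076923; P₁ averages over all N: 2.076923 / 6 = 0.3462.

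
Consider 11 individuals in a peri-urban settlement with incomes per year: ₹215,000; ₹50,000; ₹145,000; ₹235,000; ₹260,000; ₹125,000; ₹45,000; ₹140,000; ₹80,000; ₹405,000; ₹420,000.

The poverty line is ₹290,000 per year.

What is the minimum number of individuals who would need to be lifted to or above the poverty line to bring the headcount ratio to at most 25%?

7

9 of the 11 individuals are poor, so H = 9/11 = 0.818.
A headcount ratio of at most 25% allows at most ⌊0.25 × 11⌋ = 2 poor individuals.
So at least 9 − 2 = 7 must be lifted.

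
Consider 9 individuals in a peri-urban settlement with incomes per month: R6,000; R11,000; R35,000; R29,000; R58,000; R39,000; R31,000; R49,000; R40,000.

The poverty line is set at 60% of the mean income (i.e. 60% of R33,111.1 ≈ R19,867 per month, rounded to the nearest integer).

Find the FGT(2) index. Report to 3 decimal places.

Poor units: R6,000, R11,000 (q = 2 of N = 9).
Shortfall ratios: (19867−6000)/19867 = 0.6980; (19867−11000)/19867 = 0.4463.
Squared: 0.4872; 0.1992.
Sum = 0.686392; P₂ = 0.686392 / 9 = 0.076.

0.076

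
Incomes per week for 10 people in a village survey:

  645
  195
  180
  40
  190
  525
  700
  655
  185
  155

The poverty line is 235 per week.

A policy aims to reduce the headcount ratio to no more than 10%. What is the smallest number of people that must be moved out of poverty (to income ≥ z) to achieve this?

6 of the 10 people are poor, so H = 6/10 = 0.600.
A headcount ratio of at most 10% allows at most ⌊0.10 × 10⌋ = 1 poor people.
So at least 6 − 1 = 5 must be lifted.

5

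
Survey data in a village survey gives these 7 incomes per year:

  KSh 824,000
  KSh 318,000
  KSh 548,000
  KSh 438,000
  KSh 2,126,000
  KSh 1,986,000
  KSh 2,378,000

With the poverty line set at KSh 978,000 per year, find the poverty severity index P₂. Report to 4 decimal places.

Incomes under z: KSh 318,000, KSh 438,000, KSh 548,000, KSh 824,000 (q = 4 of N = 7).
Normalized shortfalls: (978000−318000)/978000 = 0.6748; (978000−438000)/978000 = 0.5521; (978000−548000)/978000 = 0.4397; (978000−824000)/978000 = 0.1575.
Squared: 0.4554; 0.3049; 0.1933; 0.0248.
Sum = 0.978392; P₂ = 0.978392 / 7 = 0.1398.

0.1398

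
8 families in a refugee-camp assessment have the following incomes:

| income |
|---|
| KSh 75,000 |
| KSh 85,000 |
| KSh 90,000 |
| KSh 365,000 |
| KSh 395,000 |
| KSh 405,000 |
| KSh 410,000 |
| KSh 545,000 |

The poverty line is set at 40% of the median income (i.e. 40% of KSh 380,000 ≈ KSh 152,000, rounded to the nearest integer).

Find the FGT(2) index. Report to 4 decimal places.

Poor units: KSh 75,000, KSh 85,000, KSh 90,000 (q = 3 of N = 8).
Normalized shortfalls: (152000−75000)/152000 = 0.5066; (152000−85000)/152000 = 0.4408; (152000−90000)/152000 = 0.4079.
Squared: 0.2566; 0.1943; 0.1664.
Sum = 0.617296; P₂ = 0.617296 / 8 = 0.0772.

0.0772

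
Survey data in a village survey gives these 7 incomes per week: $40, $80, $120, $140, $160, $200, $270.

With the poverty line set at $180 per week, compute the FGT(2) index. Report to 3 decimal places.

0.155

Poor units: $40, $80, $120, $140, $160 (q = 5 of N = 7).
Gap ratios (z−y)/z: (180−40)/180 = 0.7778; (180−80)/180 = 0.5556; (180−120)/180 = 0.3333; (180−140)/180 = 0.2222; (180−160)/180 = 0.1111.
Squared: 0.6049; 0.3086; 0.1111; 0.0494; 0.0123.
Sum = 1.086420; P₂ = 1.086420 / 7 = 0.155.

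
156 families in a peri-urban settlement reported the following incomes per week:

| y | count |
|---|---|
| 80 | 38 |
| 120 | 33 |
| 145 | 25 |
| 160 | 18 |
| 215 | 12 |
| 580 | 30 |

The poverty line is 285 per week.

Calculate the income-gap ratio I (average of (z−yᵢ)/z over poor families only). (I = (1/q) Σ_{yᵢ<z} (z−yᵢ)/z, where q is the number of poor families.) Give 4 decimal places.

Below z: 38×80, 33×120, 25×145, 18×160, 12×215 (q = 126 of N = 156).
Shortfall ratios (z−y)/z: 0.7193 (×38), 0.5789 (×33), 0.4912 (×25), 0.4386 (×18), 0.2456 (×12); sum = 69.561404.
I averages over the q = 126 poor units only: 69.561404 / 126 = 0.5521.

0.5521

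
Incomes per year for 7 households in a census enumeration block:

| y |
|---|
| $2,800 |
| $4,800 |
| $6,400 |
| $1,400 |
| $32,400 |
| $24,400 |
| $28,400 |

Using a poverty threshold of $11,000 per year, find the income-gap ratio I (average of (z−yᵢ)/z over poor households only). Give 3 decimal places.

Below z: $1,400, $2,800, $4,800, $6,400 (q = 4 of N = 7).
Relative gaps: 0.8727, 0.7455, 0.5636, 0.4182; sum = 2.600000.
The income-gap ratio divides by q (the poor only): 2.600000 / 4 = 0.650.

0.650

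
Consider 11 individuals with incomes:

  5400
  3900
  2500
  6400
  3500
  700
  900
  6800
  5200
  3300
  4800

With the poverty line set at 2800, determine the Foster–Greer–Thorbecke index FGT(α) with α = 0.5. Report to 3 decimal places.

Poor units: 700, 900, 2500 (q = 3 of N = 11).
Relative gaps: (2800−700)/2800 = 0.7500; (2800−900)/2800 = 0.6786; (2800−2500)/2800 = 0.1071.
Raised to α = 0.5: 0.86603; 0.82375; 0.32733.
Sum = 2.017107; FGT(0.5) = 2.017107 / 11 = 0.183.

0.183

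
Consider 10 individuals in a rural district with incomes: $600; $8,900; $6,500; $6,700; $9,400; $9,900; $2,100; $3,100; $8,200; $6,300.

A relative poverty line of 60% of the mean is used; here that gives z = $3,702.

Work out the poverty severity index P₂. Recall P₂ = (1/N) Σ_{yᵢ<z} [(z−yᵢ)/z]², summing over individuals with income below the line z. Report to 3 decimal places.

0.092

Below z: $600, $2,100, $3,100 (q = 3 of N = 10).
Relative gaps: (3702−600)/3702 = 0.8379; (3702−2100)/3702 = 0.4327; (3702−3100)/3702 = 0.1626.
Squared: 0.7021; 0.1873; 0.0264.
Sum = 0.915826; P₂ = 0.915826 / 10 = 0.092.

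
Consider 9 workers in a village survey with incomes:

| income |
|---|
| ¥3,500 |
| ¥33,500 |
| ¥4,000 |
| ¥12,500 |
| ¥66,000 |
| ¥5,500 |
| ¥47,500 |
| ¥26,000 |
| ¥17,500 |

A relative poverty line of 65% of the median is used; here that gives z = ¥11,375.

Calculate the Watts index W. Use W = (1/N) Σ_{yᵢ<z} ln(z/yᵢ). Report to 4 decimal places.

0.3278

Below the line: ¥3,500, ¥4,000, ¥5,500 (q = 3 of N = 9).
Log shortfalls: ln(11375/3500) = 1.1787; ln(11375/4000) = 1.0451; ln(11375/5500) = 0.7267.
W = 2.950448 / 9 = 0.3278.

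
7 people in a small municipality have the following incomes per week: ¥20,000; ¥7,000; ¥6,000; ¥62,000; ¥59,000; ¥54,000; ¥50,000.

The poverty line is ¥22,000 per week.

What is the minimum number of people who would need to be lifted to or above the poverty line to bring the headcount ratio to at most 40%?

3 of the 7 people are poor, so H = 3/7 = 0.429.
A headcount ratio of at most 40% allows at most ⌊0.40 × 7⌋ = 2 poor people.
So at least 3 − 2 = 1 must be lifted.

1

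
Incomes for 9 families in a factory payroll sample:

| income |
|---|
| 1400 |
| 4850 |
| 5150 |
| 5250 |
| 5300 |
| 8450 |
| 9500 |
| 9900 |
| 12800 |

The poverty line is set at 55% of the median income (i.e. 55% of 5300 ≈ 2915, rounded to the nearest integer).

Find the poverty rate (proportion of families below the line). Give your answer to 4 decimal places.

0.1111

1 of the 9 families have income below 2915.
H = 1/9 = 0.1111.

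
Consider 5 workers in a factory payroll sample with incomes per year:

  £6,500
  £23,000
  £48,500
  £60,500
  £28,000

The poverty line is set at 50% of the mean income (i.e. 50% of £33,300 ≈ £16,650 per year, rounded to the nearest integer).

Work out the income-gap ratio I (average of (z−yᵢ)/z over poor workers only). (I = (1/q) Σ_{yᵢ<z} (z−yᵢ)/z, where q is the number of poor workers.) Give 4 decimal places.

Incomes under z: £6,500 (q = 1 of N = 5).
Shortfall ratios (z−y)/z: 0.6096; sum = 0.609610.
I averages over the q = 1 poor units only: 0.609610 / 1 = 0.6096.

0.6096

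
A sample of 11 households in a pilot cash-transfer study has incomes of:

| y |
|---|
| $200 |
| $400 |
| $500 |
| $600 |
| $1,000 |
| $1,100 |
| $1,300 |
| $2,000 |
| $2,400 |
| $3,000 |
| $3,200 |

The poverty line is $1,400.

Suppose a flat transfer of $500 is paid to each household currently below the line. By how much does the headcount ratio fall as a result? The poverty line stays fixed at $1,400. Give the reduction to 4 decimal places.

Before: below the line — $200, $400, $500, $600, $1,000, $1,100, $1,300; headcount ratio = 0.636364.
After the $500 transfer: below the line — $700, $900, $1,000, $1,100; headcount ratio = 0.363636.
Reduction = 0.636364 − 0.363636 = 0.2727.

0.2727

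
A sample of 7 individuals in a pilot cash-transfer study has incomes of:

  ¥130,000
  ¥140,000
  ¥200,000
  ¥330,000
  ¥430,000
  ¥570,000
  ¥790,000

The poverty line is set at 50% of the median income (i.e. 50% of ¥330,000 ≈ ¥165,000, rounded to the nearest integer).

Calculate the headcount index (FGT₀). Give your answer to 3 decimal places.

2 of the 7 individuals have income below ¥165,000.
H = 2/7 = 0.286.

0.286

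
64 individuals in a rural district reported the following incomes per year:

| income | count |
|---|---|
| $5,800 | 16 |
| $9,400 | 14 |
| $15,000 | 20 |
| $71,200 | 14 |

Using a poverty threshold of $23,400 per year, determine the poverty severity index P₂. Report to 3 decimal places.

Below the line: 16×$5,800, 14×$9,400, 20×$15,000 (q = 50 of N = 64).
Shortfall ratios: (23400−5800)/23400 = 0.7521 (×16); (23400−9400)/23400 = 0.5983 (×14); (23400−15000)/23400 = 0.3590 (×20).
Squared: 0.5657 (×16); 0.3580 (×14); 0.1289 (×20).
Sum = 16.639930; P₂ = 16.639930 / 64 = 0.260.

0.260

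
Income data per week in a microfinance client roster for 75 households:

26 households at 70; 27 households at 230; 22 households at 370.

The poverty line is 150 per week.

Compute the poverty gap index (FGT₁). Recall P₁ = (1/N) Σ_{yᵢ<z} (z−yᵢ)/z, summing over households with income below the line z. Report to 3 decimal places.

Incomes under z: 26×70 (q = 26 of N = 75).
Relative gaps: (150−70)/150 = 0.5333 (×26).
Σ = 13.866667. Dividing by the full population N = 75 gives P₁ = 0.185.

0.185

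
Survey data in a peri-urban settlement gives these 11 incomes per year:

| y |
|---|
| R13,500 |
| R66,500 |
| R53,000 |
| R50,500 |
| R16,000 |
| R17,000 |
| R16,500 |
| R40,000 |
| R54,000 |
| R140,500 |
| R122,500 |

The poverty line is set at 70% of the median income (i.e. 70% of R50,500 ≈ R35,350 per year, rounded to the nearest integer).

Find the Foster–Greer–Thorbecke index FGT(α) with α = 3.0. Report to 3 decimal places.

0.063

Below the line: R13,500, R16,000, R16,500, R17,000 (q = 4 of N = 11).
Normalized shortfalls: (35350−13500)/35350 = 0.6181; (35350−16000)/35350 = 0.5474; (35350−16500)/35350 = 0.5332; (35350−17000)/35350 = 0.5191.
Raised to α = 3.0: 0.23615; 0.16401; 0.15162; 0.13987.
Sum = 0.691659; FGT(3.0) = 0.691659 / 11 = 0.063.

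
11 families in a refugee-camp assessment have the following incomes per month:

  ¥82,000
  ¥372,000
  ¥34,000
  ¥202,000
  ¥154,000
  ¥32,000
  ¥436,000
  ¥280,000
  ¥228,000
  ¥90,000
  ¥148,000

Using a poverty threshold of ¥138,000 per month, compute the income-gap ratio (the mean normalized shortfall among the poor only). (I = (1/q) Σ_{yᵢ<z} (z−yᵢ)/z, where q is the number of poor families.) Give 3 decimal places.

Below z: ¥32,000, ¥34,000, ¥82,000, ¥90,000 (q = 4 of N = 11).
Shortfall ratios (z−y)/z: 0.7681, 0.7536, 0.4058, 0.3478; sum = 2.275362.
The income-gap ratio divides by q (the poor only): 2.275362 / 4 = 0.569.

0.569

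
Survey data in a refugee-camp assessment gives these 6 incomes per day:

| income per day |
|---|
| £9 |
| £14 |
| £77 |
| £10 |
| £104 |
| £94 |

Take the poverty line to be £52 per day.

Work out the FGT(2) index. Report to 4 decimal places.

Below z: £9, £10, £14 (q = 3 of N = 6).
Gap ratios (z−y)/z: (52−9)/52 = 0.8269; (52−10)/52 = 0.8077; (52−14)/52 = 0.7308.
Squared: 0.6838; 0.6524; 0.5340.
Sum = 1.870192; P₂ = 1.870192 / 6 = 0.3117.

0.3117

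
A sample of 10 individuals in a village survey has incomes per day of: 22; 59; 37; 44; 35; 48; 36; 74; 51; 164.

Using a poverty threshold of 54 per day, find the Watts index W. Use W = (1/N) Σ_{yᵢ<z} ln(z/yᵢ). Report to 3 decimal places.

Poor units: 22, 35, 36, 37, 44, 48, 51 (q = 7 of N = 10).
ln(z/y) terms: ln(54/22) = 0.8979; ln(54/35) = 0.4336; ln(54/36) = 0.4055; ln(54/37) = 0.3781; ln(54/44) = 0.2048; ln(54/48) = 0.1178; ln(54/51) = 0.0572.
W = 2.494845 / 10 = 0.249.

0.249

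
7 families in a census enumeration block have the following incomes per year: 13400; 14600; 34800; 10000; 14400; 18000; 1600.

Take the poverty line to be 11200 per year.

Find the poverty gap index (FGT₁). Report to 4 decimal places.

Incomes under z: 1600, 10000 (q = 2 of N = 7).
Shortfall ratios: (11200−1600)/11200 = 0.8571; (11200−10000)/11200 = 0.1071.
Σ = 0.964286. Dividing by the full population N = 7 gives P₁ = 0.1378.

0.1378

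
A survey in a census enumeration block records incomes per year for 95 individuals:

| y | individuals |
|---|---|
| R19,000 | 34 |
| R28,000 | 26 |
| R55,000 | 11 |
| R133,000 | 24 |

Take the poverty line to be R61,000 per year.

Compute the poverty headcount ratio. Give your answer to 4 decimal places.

0.7474

71 of the 95 individuals have income below R61,000.
H = 71/95 = 0.7474.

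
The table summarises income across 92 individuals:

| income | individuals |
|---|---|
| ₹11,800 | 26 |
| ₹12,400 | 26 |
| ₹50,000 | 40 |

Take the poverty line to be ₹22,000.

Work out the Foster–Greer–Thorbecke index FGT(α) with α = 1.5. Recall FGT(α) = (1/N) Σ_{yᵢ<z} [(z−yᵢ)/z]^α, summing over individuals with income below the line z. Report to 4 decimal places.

0.1707

Below z: 26×₹11,800, 26×₹12,400 (q = 52 of N = 92).
Normalized shortfalls: (22000−11800)/22000 = 0.4636 (×26); (22000−12400)/22000 = 0.4364 (×26).
Raised to α = 1.5: 0.31569 (×26); 0.28825 (×26).
Sum = 15.702603; FGT(1.5) = 15.702603 / 92 = 0.1707.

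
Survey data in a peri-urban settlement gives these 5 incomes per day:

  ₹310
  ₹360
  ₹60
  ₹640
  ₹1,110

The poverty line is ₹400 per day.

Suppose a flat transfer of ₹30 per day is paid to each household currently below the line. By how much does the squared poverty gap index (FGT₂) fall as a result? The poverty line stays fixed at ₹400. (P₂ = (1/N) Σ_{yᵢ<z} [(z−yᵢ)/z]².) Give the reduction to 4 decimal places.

Before: below the line — ₹60, ₹310, ₹360; squared poverty gap index (FGT₂) = 0.156625.
After the ₹30 transfer: below the line — ₹90, ₹340, ₹390; squared poverty gap index (FGT₂) = 0.124750.
Reduction = 0.156625 − 0.124750 = 0.0319.

0.0319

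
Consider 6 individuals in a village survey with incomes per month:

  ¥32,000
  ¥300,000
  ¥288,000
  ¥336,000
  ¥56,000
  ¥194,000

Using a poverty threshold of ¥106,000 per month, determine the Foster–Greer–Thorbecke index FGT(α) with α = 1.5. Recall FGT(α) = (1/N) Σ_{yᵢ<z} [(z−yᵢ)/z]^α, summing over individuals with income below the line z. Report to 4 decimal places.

Below the line: ¥32,000, ¥56,000 (q = 2 of N = 6).
Normalized shortfalls: (106000−32000)/106000 = 0.6981; (106000−56000)/106000 = 0.4717.
Raised to α = 1.5: 0.58330; 0.32396.
Sum = 0.907259; FGT(1.5) = 0.907259 / 6 = 0.1512.

0.1512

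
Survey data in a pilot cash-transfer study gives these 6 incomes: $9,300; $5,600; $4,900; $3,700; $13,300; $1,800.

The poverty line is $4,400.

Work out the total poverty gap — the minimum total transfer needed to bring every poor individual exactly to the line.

Below z: $1,800, $3,700 (q = 2 of N = 6).
Individual gaps: 4400−1800 = 2600; 4400−3700 = 700.
Aggregate gap = $3,300.

$3,300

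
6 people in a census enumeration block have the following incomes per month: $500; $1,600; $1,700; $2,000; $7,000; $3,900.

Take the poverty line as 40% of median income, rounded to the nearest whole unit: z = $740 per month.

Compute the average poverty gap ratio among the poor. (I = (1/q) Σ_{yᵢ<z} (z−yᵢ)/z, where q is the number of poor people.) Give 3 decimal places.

Below z: $500 (q = 1 of N = 6).
Shortfall ratios (z−y)/z: 0.3243; sum = 0.324324.
I averages over the q = 1 poor units only: 0.324324 / 1 = 0.324.

0.324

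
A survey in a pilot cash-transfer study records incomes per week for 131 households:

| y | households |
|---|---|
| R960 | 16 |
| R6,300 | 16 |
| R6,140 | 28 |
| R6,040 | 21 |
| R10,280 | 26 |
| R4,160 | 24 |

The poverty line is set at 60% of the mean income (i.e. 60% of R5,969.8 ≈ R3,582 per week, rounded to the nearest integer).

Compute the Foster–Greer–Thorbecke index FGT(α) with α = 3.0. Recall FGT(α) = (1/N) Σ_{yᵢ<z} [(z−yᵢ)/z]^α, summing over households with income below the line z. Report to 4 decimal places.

Below z: 16×R960 (q = 16 of N = 131).
Shortfall ratios: (3582−960)/3582 = 0.7320 (×16).
Raised to α = 3.0: 0.39221 (×16).
Sum = 6.275398; FGT(3.0) = 6.275398 / 131 = 0.0479.

0.0479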